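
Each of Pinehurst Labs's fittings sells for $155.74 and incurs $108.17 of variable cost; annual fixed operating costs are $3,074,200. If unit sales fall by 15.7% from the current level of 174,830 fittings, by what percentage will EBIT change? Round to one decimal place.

Contribution at this volume is 174,830 × $47.57 = $8,316,663.10.
EBIT = $8,316,663.10 − $3,074,200 = $5,242,463.10.
So DOL = total CM / EBIT = $8,316,663.10 / $5,242,463.10 = 1.5864.
Operating income changes by 1.5864 × -15.7% = -24.9%.

-24.9%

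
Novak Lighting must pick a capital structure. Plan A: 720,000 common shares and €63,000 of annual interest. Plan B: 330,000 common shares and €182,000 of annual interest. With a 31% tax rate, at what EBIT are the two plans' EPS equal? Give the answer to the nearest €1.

€282,692

At indifference, (EBIT − 63,000)(1 − t)/720,000 = (EBIT − 182,000)(1 − t)/330,000.
Cancelling (1 − t) and cross-multiplying: 330,000·(EBIT − 63,000) = 720,000·(EBIT − 182,000).
EBIT × (720,000 − 330,000) = 182,000 × 720,000 − 63,000 × 330,000 = 110,250,000,000, so EBIT = 110,250,000,000 ÷ 390,000 = 282,692.31.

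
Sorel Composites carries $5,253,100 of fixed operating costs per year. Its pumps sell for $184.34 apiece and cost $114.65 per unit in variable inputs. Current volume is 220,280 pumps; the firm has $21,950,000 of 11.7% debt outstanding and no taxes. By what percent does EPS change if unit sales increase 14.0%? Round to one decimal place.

At 220,280 units, contribution = 220,280 × $69.69 = $15,351,313.20.
Subtracting fixed costs: EBIT = $15,351,313.20 − $5,253,100 = $10,098,213.20.
Interest = $2,568,150.00, so EBIT − I = $7,530,063.20.
Degree of combined leverage = contribution ÷ (EBIT − I) = $15,351,313.20 ÷ $7,530,063.20 = 2.0387.
%ΔEPS = DCL × %ΔSales = 2.0387 × +14.0% = +28.5%.

+28.5%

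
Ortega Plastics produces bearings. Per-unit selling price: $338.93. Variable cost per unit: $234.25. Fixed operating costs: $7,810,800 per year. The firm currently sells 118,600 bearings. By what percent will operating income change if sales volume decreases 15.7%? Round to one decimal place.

-42.3%

Total contribution margin = 118,600 × $104.68 = $12,415,048.00.
Operating income = contribution − fixed costs = $12,415,048.00 − $7,810,800 = $4,604,248.00.
DOL = contribution ÷ EBIT = $12,415,048.00 ÷ $4,604,248.00 = 2.6964.
So EBIT moves 2.6964 × (-15.7%) = -42.3%.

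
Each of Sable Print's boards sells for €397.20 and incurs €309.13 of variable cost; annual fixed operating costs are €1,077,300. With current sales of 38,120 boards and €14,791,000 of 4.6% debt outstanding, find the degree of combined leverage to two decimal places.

2.10

Contribution at this volume is 38,120 × €88.07 = €3,357,228.40.
Subtracting fixed costs: EBIT = €3,357,228.40 − €1,077,300 = €2,279,928.40. Interest = €680,386.00, so EBIT − I = €1,599,542.40.
Degree of total leverage = total CM / (EBIT − interest) = €3,357,228.40 / €1,599,542.40 = 2.0989.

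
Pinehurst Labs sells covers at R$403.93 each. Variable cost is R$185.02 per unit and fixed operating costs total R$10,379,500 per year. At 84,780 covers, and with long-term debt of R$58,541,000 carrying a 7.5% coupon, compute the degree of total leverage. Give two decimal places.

4.90

At 84,780 units, contribution = 84,780 × R$218.91 = R$18,559,189.80.
EBIT = R$18,559,189.80 − R$10,379,500 = R$8,179,689.80. Interest = R$4,390,575.00, so EBIT − I = R$3,789,114.80.
DCL = contribution ÷ (EBIT − I) = R$18,559,189.80 ÷ R$3,789,114.80 = 4.8980.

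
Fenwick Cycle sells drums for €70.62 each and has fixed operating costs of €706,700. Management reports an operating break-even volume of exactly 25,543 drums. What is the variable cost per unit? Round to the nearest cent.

Contribution per unit must be FC / Q = €706,700 / 25,543 = €27.6671.
Hence VC = price − CM = €70.62 − €27.6671 = €42.95.

€42.95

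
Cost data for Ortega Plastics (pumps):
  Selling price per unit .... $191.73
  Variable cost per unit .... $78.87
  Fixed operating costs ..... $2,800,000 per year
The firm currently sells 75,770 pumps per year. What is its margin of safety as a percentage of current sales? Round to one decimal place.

Contribution margin per unit = $191.73 − $78.87 = $112.86. Break-even units = $2,800,000 ÷ $112.86 = 24,809.50; break-even revenue = 24,809.50 × $191.73 = $4,756,725.15.
Actual sales revenue = 75,770 × $191.73 = $14,527,382.10.
Margin of safety = ($14,527,382.10 − $4,756,725.15) ÷ $14,527,382.10 = 67.3%.

67.3%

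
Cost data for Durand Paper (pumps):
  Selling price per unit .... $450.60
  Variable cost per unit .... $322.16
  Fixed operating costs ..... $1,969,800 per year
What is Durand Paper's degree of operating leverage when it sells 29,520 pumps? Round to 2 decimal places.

At 29,520 units, contribution = 29,520 × $128.44 = $3,791,548.80.
Subtracting fixed costs: EBIT = $3,791,548.80 − $1,969,800 = $1,821,748.80.
DOL = contribution ÷ EBIT = $3,791,548.80 ÷ $1,821,748.80 = 2.0813.

2.08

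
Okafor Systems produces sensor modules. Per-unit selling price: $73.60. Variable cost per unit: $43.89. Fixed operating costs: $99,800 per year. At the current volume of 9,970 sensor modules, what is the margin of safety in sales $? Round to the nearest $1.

Contribution margin per unit = $73.60 − $43.89 = $29.71. Break-even units = $99,800 ÷ $29.71 = 3,359.14; break-even revenue = 3,359.14 × $73.60 = $247,232.58.
Current sales = 9,970 × $73.60 = $733,792.00.
Margin of safety = $733,792.00 − $247,232.58 = $486,559.

$486,559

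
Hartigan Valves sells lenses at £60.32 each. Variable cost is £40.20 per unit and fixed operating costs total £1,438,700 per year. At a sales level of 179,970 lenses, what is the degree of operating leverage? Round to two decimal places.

1.66

Total contribution margin = 179,970 × £20.12 = £3,620,996.40.
Operating income = contribution − fixed costs = £3,620,996.40 − £1,438,700 = £2,182,296.40.
So DOL = total CM / EBIT = £3,620,996.40 / £2,182,296.40 = 1.6593.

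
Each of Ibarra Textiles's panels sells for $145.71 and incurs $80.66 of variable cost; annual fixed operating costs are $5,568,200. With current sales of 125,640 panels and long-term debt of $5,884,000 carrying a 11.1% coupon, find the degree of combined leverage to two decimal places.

4.19

Contribution at this volume is 125,640 × $65.05 = $8,172,882.00.
Operating income = contribution − fixed costs = $8,172,882.00 − $5,568,200 = $2,604,682.00. Interest = $653,124.00.
DOL = $8,172,882.00 ÷ $2,604,682.00 = 3.1378; DFL = $2,604,682.00 ÷ $1,951,558.00 = 1.3347.
DCL = DOL × DFL = 3.1378 × 1.3347 = 4.1880.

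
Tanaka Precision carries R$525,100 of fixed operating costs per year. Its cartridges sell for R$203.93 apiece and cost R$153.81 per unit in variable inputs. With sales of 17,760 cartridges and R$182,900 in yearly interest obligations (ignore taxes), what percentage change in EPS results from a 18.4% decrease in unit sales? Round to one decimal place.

-89.9%

At 17,760 units, contribution = 17,760 × R$50.12 = R$890,131.20.
EBIT = R$890,131.20 − R$525,100 = R$365,031.20.
After interest of R$182,900.00, pre-tax earnings = R$182,131.20.
DCL = total CM / (EBIT − I) = R$890,131.20 / R$182,131.20 = 4.8873.
%ΔEPS = DCL × %ΔSales = 4.8873 × -18.4% = -89.9%.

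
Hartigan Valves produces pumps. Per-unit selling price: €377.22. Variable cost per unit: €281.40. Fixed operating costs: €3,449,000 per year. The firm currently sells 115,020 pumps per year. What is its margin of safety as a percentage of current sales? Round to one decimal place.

Unit CM = price − variable cost = €377.22 − €281.40 = €95.82. Break-even units = €3,449,000 ÷ €95.82 = 35,994.57; break-even revenue = 35,994.57 × €377.22 = €13,577,872.89.
Current sales = 115,020 × €377.22 = €43,387,844.40.
Margin of safety = (€43,387,844.40 − €13,577,872.89) ÷ €43,387,844.40 = 68.7%.

68.7%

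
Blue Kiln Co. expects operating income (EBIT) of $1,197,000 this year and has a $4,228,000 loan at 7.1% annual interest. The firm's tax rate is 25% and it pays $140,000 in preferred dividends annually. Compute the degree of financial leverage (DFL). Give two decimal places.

Interest = $300,188.00.
Preferred dividends grossed up pre-tax: $140,000 / (1 − 0.25) = $186,666.67.
DFL = EBIT ÷ [EBIT − I − D_p/(1−t)] = $1,197,000 ÷ [$1,197,000 − $300,188.00 − $186,666.67] = $1,197,000 ÷ $710,145.33 = 1.6856.

1.69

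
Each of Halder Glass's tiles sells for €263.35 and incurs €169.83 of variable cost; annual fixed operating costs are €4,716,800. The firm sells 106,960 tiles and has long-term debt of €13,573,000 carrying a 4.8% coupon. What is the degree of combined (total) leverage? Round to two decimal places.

Total contribution margin = 106,960 × €93.52 = €10,002,899.20.
EBIT = €10,002,899.20 − €4,716,800 = €5,286,099.20. Interest = €651,504.00.
DOL = €10,002,899.20 ÷ €5,286,099.20 = 1.8923; DFL = €5,286,099.20 ÷ €4,634,595.20 = 1.1406.
DCL = DOL × DFL = 1.8923 × 1.1406 = 2.1584.

2.16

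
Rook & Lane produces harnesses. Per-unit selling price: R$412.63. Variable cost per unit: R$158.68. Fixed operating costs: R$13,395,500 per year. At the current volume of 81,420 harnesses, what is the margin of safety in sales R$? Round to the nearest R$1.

R$11,830,691

Unit CM = price − variable cost = R$412.63 − R$158.68 = R$253.95. Break-even units = R$13,395,500 ÷ R$253.95 = 52,748.57; break-even revenue = 52,748.57 × R$412.63 = R$21,765,643.49.
Actual sales revenue = 81,420 × R$412.63 = R$33,596,334.60.
Margin of safety = R$33,596,334.60 − R$21,765,643.49 = R$11,830,691.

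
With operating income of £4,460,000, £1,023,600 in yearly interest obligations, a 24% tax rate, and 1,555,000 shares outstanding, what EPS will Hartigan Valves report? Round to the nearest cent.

Pre-tax income = £4,460,000 − £1,023,600.00 = £3,436,400.00.
Net income = £3,436,400.00 × (1 − 0.24) = £2,611,664.00.
EPS = £2,611,664.00 ÷ 1,555,000 = £1.68.

£1.68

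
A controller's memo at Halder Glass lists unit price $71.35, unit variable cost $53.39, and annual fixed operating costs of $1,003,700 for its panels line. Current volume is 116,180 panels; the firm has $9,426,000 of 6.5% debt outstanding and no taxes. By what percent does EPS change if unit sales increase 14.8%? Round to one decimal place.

Contribution at this volume is 116,180 × $17.96 = $2,086,592.80.
Operating income = contribution − fixed costs = $2,086,592.80 − $1,003,700 = $1,082,892.80.
Interest = $612,690.00, so EBIT − I = $470,202.80.
DCL = total CM / (EBIT − I) = $2,086,592.80 / $470,202.80 = 4.4376.
%ΔEPS = DCL × %ΔSales = 4.4376 × +14.8% = +65.7%.

+65.7%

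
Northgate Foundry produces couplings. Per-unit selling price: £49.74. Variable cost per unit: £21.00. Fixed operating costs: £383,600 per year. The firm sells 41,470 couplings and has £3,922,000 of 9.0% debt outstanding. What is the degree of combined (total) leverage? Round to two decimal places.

At 41,470 units, contribution = 41,470 × £28.74 = £1,191,847.80.
Subtracting fixed costs: EBIT = £1,191,847.80 − £383,600 = £808,247.80. Interest = £352,980.00, so EBIT − I = £455,267.80.
Degree of total leverage = total CM / (EBIT − interest) = £1,191,847.80 / £455,267.80 = 2.6179.

2.62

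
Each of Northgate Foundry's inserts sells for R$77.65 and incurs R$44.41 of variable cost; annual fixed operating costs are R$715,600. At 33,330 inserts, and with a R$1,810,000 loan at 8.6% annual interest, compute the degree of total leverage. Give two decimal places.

Contribution at this volume is 33,330 × R$33.24 = R$1,107,889.20.
Operating income = contribution − fixed costs = R$1,107,889.20 − R$715,600 = R$392,289.20. Interest = R$155,660.00.
DOL = R$1,107,889.20 ÷ R$392,289.20 = 2.8242; DFL = R$392,289.20 ÷ R$236,629.20 = 1.6578.
Combined leverage = 2.8242 × 1.6578 = 4.6820.

4.68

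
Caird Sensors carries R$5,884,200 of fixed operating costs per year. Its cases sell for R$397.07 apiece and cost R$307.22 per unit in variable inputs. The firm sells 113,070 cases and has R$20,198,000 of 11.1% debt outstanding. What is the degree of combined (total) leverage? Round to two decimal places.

5.00

At 113,070 units, contribution = 113,070 × R$89.85 = R$10,159,339.50.
EBIT = R$10,159,339.50 − R$5,884,200 = R$4,275,139.50. Interest = R$2,241,978.00.
DOL = R$10,159,339.50 ÷ R$4,275,139.50 = 2.3764; DFL = R$4,275,139.50 ÷ R$2,033,161.50 = 2.1027.
Combined leverage = 2.3764 × 2.1027 = 4.9969.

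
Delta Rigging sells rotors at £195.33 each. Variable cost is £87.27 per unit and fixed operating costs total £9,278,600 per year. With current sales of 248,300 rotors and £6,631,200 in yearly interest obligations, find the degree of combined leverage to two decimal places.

Total contribution margin = 248,300 × £108.06 = £26,831,298.00.
EBIT = £26,831,298.00 − £9,278,600 = £17,552,698.00. Interest = £6,631,200.00, so EBIT − I = £10,921,498.00.
DCL = contribution ÷ (EBIT − I) = £26,831,298.00 ÷ £10,921,498.00 = 2.4567.

2.46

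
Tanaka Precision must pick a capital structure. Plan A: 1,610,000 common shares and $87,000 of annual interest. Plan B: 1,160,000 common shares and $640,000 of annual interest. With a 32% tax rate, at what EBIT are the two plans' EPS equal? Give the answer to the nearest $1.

At indifference, (EBIT − 87,000)(1 − t)/1,610,000 = (EBIT − 640,000)(1 − t)/1,160,000.
Cancelling (1 − t) and cross-multiplying: 1,160,000·(EBIT − 87,000) = 1,610,000·(EBIT − 640,000).
Solving, EBIT = (640,000·1,610,000 − 87,000·1,160,000) / (1,610,000 − 1,160,000) = 929,480,000,000 / 450,000 = 2,065,511.11.

$2,065,511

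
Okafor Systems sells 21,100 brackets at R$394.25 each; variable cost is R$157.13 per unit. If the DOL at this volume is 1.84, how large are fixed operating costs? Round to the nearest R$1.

Total contribution margin = 21,100 × R$237.12 = R$5,003,232.00.
DOL = contribution / EBIT, so EBIT = R$5,003,232.00 / 1.84 = R$2,719,147.83.
And FC = contribution − EBIT = R$5,003,232.00 − R$2,719,147.83 = R$2,284,084.

R$2,284,084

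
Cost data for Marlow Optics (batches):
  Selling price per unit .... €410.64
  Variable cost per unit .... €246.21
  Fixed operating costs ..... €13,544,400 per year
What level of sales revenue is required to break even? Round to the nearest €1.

CM per unit = €410.64 − €246.21 = €164.43; CM ratio = €164.43 / €410.64 = 0.4004.
Break-even sales = FC ÷ CM ratio = €13,544,400 × €410.64 / €164.43 = €33,825,168.

€33,825,168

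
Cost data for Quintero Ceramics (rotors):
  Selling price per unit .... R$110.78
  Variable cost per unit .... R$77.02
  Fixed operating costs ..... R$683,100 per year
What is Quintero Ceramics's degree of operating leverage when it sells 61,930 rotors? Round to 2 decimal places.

1.49

Total contribution margin = 61,930 × R$33.76 = R$2,090,756.80.
Subtracting fixed costs: EBIT = R$2,090,756.80 − R$683,100 = R$1,407,656.80.
So DOL = total CM / EBIT = R$2,090,756.80 / R$1,407,656.80 = 1.4853.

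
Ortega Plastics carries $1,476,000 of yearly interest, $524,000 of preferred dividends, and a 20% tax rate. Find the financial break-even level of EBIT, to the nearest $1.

Preferred dividends are paid after tax, so their pre-tax equivalent is $524,000 ÷ (1 − 0.20) = $655,000.00.
Financial break-even EBIT = interest + D_p ÷ (1 − t) = $1,476,000 + $655,000.00 = $2,131,000.00.

$2,131,000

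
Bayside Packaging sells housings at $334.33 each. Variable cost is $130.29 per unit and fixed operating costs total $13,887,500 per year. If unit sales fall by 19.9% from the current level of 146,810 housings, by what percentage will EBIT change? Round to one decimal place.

At 146,810 units, contribution = 146,810 × $204.04 = $29,955,112.40.
Subtracting fixed costs: EBIT = $29,955,112.40 − $13,887,500 = $16,067,612.40.
DOL = contribution ÷ EBIT = $29,955,112.40 ÷ $16,067,612.40 = 1.8643.
So EBIT moves 1.8643 × (-19.9%) = -37.1%.

-37.1%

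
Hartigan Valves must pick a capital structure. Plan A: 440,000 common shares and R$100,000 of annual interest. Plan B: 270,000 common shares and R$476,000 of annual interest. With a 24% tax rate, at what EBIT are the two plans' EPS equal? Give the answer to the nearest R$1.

Set EPS_A = EPS_B: (EBIT − R$100,000)(1 − 0.24) ÷ 440,000 = (EBIT − R$476,000)(1 − 0.24) ÷ 270,000.
The (1 − t) factor cancels: (EBIT − 100,000) × 270,000 = (EBIT − 476,000) × 440,000.
Solving, EBIT = (476,000·440,000 − 100,000·270,000) / (440,000 − 270,000) = 182,440,000,000 / 170,000 = 1,073,176.47.

R$1,073,176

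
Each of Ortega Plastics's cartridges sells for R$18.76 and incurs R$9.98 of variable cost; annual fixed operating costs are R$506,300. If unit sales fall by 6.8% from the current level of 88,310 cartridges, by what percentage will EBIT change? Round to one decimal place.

-19.6%

At 88,310 units, contribution = 88,310 × R$8.78 = R$775,361.80.
Operating income = contribution − fixed costs = R$775,361.80 − R$506,300 = R$269,061.80.
Degree of operating leverage = R$775,361.80 / R$269,061.80 = 2.8817.
%ΔEBIT = DOL × %ΔSales = 2.8817 × -6.8% = -19.6%.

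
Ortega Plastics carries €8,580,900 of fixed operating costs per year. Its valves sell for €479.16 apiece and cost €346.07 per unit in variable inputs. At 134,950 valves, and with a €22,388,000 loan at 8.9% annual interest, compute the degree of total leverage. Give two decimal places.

At 134,950 units, contribution = 134,950 × €133.09 = €17,960,495.50.
EBIT = €17,960,495.50 − €8,580,900 = €9,379,595.50. Interest = €1,992,532.00.
DOL = €17,960,495.50 ÷ €9,379,595.50 = 1.9148; DFL = €9,379,595.50 ÷ €7,387,063.50 = 1.2697.
Combined leverage = 1.9148 × 1.2697 = 2.4312.

2.43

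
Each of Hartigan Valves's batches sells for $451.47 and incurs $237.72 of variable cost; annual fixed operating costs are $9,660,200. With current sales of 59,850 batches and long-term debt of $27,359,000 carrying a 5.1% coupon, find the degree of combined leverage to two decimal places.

7.36

At 59,850 units, contribution = 59,850 × $213.75 = $12,792,937.50.
Operating income = contribution − fixed costs = $12,792,937.50 − $9,660,200 = $3,132,737.50. Interest = $1,395,309.00, so EBIT − I = $1,737,428.50.
Degree of total leverage = total CM / (EBIT − interest) = $12,792,937.50 / $1,737,428.50 = 7.3631.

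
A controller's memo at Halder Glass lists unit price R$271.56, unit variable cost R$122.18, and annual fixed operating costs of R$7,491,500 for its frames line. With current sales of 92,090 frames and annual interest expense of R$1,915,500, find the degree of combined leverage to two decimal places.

3.16

Total contribution margin = 92,090 × R$149.38 = R$13,756,404.20.
Subtracting fixed costs: EBIT = R$13,756,404.20 − R$7,491,500 = R$6,264,904.20. Interest = R$1,915,500.00.
DOL = R$13,756,404.20 ÷ R$6,264,904.20 = 2.1958; DFL = R$6,264,904.20 ÷ R$4,349,404.20 = 1.4404.
DCL = DOL × DFL = 2.1958 × 1.4404 = 3.1628.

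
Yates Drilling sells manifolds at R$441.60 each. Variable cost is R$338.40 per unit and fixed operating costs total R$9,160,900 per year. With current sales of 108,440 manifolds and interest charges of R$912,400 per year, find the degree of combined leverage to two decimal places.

10.01

Contribution at this volume is 108,440 × R$103.20 = R$11,191,008.00.
EBIT = R$11,191,008.00 − R$9,160,900 = R$2,030,108.00. Interest = R$912,400.00.
DOL = R$11,191,008.00 ÷ R$2,030,108.00 = 5.5125; DFL = R$2,030,108.00 ÷ R$1,117,708.00 = 1.8163.
DCL = DOL × DFL = 5.5125 × 1.8163 = 10.0124.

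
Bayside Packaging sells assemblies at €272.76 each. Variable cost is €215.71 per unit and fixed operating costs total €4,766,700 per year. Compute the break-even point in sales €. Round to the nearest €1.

Contribution margin per unit = €272.76 − €215.71 = €57.05, a CM ratio of €57.05 ÷ €272.76 = 0.2092.
Break-even revenue = fixed costs × price ÷ CM = €4,766,700 × €272.76 ÷ €57.05 = €22,789,923.

€22,789,923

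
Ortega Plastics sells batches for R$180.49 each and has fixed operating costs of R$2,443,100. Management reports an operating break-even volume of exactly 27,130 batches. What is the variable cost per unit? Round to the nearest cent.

R$90.44

Contribution per unit must be FC / Q = R$2,443,100 / 27,130 = R$90.0516.
Variable cost per unit = R$180.49 − R$90.0516 = R$90.44.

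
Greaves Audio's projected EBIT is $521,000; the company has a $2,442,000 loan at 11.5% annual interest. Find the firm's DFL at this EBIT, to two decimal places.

2.17

Interest = $280,830.00.
Degree of financial leverage = EBIT / (EBIT − interest) = $521,000 / $240,170.00 = 2.1693.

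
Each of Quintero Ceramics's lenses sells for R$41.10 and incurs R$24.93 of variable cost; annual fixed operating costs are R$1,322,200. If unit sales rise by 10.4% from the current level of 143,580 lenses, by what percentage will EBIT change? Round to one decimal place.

+24.2%

Total contribution margin = 143,580 × R$16.17 = R$2,321,688.60.
Operating income = contribution − fixed costs = R$2,321,688.60 − R$1,322,200 = R$999,488.60.
So DOL = total CM / EBIT = R$2,321,688.60 / R$999,488.60 = 2.3229.
Operating income changes by 2.3229 × +10.4% = +24.2%.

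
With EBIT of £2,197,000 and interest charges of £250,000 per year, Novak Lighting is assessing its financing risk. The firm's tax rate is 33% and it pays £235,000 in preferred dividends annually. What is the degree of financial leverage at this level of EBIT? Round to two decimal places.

1.38

Annual interest charges come to £250,000.00.
Pre-tax preferred-dividend burden = £235,000 ÷ (1 − 0.33) = £350,746.27.
DFL = EBIT ÷ [EBIT − I − D_p/(1−t)] = £2,197,000 ÷ [£2,197,000 − £250,000.00 − £350,746.27] = £2,197,000 ÷ £1,596,253.73 = 1.3763.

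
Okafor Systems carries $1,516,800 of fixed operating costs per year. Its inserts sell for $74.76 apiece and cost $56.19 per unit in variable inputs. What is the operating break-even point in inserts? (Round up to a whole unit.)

Unit CM = price − variable cost = $74.76 − $56.19 = $18.57.
Break-even Q = $1,516,800 / $18.57 = 81,680.13 → 81,681 inserts.

81,681 inserts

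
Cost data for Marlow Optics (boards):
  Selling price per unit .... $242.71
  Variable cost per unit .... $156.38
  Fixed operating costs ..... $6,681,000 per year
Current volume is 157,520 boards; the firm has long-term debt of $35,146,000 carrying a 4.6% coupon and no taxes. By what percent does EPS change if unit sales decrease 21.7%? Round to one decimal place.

-55.7%

Total contribution margin = 157,520 × $86.33 = $13,598,701.60.
EBIT = $13,598,701.60 − $6,681,000 = $6,917,701.60.
After interest of $1,616,716.00, pre-tax earnings = $5,300,985.60.
DCL = total CM / (EBIT − I) = $13,598,701.60 / $5,300,985.60 = 2.5653.
EPS therefore changes by 2.5653 × (-21.7%) = -55.7%.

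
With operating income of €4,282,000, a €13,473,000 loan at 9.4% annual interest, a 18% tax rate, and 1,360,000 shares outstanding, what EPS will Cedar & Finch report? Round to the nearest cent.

€1.82

Interest = €1,266,462.00, so EBT = €4,282,000 − €1,266,462.00 = €3,015,538.00.
After tax at 18%: net income = €3,015,538.00 × 0.82 = €2,472,741.16.
EPS = €2,472,741.16 ÷ 1,360,000 = €1.82.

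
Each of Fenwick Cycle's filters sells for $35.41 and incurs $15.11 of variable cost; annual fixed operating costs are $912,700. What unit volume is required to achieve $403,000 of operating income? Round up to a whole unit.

64,813 filters

Unit CM = price − variable cost = $35.41 − $15.11 = $20.30.
Need Q such that Q × $20.30 − $912,700 = $403,000, i.e. Q = $1,315,700 / $20.30 = 64,812.81 → 64,813.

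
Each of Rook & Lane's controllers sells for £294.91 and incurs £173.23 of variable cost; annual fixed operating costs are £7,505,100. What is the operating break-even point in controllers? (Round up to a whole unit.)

61,679 controllers

Unit CM = price − variable cost = £294.91 − £173.23 = £121.68.
Break-even Q = £7,505,100 / £121.68 = 61,678.99 → 61,679 controllers.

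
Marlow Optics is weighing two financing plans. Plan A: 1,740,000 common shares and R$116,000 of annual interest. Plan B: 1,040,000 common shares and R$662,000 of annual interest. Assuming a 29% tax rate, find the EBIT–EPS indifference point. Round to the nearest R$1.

At indifference, (EBIT − 116,000)(1 − t)/1,740,000 = (EBIT − 662,000)(1 − t)/1,040,000.
Cancelling (1 − t) and cross-multiplying: 1,040,000·(EBIT − 116,000) = 1,740,000·(EBIT − 662,000).
Solving, EBIT = (662,000·1,740,000 − 116,000·1,040,000) / (1,740,000 − 1,040,000) = 1,031,240,000,000 / 700,000 = 1,473,200.00.

R$1,473,200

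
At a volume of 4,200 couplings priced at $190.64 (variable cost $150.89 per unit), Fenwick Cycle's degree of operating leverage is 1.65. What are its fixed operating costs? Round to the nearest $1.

$65,768

Total contribution margin = 4,200 × $39.75 = $166,950.00.
DOL = contribution / EBIT, so EBIT = $166,950.00 / 1.65 = $101,181.82.
Fixed costs = CM − EBIT = $166,950.00 − $101,181.82 = $65,768.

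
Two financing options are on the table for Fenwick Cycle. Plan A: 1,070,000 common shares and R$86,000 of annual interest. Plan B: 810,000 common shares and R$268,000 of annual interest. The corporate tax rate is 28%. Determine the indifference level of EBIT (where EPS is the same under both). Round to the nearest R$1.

At indifference, (EBIT − 86,000)(1 − t)/1,070,000 = (EBIT − 268,000)(1 − t)/810,000.
The (1 − t) factor cancels: (EBIT − 86,000) × 810,000 = (EBIT − 268,000) × 1,070,000.
Solving, EBIT = (268,000·1,070,000 − 86,000·810,000) / (1,070,000 − 810,000) = 217,100,000,000 / 260,000 = 835,000.00.

R$835,000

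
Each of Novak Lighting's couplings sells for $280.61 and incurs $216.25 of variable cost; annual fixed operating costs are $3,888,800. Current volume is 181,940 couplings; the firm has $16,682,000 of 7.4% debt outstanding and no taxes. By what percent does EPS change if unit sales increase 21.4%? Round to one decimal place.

+38.0%

Total contribution margin = 181,940 × $64.36 = $11,709,658.40.
Subtracting fixed costs: EBIT = $11,709,658.40 − $3,888,800 = $7,820,858.40.
Interest = $1,234,468.00, so EBIT − I = $6,586,390.40.
DCL = total CM / (EBIT − I) = $11,709,658.40 / $6,586,390.40 = 1.7779.
EPS therefore changes by 1.7779 × (+21.4%) = +38.0%.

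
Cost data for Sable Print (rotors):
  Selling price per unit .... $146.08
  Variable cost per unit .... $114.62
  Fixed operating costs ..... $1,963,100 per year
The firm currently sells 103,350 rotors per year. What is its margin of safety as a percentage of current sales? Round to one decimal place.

Contribution margin per unit = $146.08 − $114.62 = $31.46. Break-even units = $1,963,100 ÷ $31.46 = 62,399.87; break-even revenue = 62,399.87 × $146.08 = $9,115,373.43.
Actual sales revenue = 103,350 × $146.08 = $15,097,368.00.
Margin of safety = ($15,097,368.00 − $9,115,373.43) ÷ $15,097,368.00 = 39.6%.

39.6%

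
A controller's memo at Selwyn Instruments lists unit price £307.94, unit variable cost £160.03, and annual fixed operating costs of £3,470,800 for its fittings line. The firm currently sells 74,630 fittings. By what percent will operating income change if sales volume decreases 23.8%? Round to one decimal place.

-34.7%

Total contribution margin = 74,630 × £147.91 = £11,038,523.30.
Subtracting fixed costs: EBIT = £11,038,523.30 − £3,470,800 = £7,567,723.30.
Degree of operating leverage = £11,038,523.30 / £7,567,723.30 = 1.4586.
So EBIT moves 1.4586 × (-23.8%) = -34.7%.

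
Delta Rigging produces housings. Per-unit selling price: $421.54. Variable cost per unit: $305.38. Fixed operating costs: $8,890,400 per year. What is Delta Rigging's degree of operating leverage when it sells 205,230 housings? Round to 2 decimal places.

1.59

Total contribution margin = 205,230 × $116.16 = $23,839,516.80.
Subtracting fixed costs: EBIT = $23,839,516.80 − $8,890,400 = $14,949,116.80.
Degree of operating leverage = $23,839,516.80 / $14,949,116.80 = 1.5947.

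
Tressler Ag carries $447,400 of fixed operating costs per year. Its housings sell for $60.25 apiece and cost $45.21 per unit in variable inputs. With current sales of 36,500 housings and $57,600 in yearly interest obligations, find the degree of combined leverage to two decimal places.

Total contribution margin = 36,500 × $15.04 = $548,960.00.
Subtracting fixed costs: EBIT = $548,960.00 − $447,400 = $101,560.00. Interest = $57,600.00, so EBIT − I = $43,960.00.
Degree of total leverage = total CM / (EBIT − interest) = $548,960.00 / $43,960.00 = 12.4877.

12.49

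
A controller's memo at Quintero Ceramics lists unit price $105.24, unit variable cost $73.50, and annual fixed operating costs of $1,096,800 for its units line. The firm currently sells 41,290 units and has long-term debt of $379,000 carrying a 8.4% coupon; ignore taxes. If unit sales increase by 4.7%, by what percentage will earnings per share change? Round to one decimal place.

Total contribution margin = 41,290 × $31.74 = $1,310,544.60.
EBIT = $1,310,544.60 − $1,096,800 = $213,744.60.
Interest = $31,836.00, so EBIT − I = $181,908.60.
Degree of combined leverage = contribution ÷ (EBIT − I) = $1,310,544.60 ÷ $181,908.60 = 7.2044.
%ΔEPS = DCL × %ΔSales = 7.2044 × +4.7% = +33.9%.

+33.9%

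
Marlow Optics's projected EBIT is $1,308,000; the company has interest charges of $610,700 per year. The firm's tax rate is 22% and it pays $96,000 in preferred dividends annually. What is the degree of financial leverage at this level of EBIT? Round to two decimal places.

2.28

Interest = $610,700.00.
Preferred dividends grossed up pre-tax: $96,000 / (1 − 0.22) = $123,076.92.
DFL = EBIT ÷ [EBIT − I − D_p/(1−t)] = $1,308,000 ÷ [$1,308,000 − $610,700.00 − $123,076.92] = $1,308,000 ÷ $574,223.08 = 2.2779.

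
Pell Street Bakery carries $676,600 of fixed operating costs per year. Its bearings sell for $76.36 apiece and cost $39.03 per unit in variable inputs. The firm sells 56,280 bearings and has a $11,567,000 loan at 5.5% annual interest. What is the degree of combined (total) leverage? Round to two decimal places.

Total contribution margin = 56,280 × $37.33 = $2,100,932.40.
Subtracting fixed costs: EBIT = $2,100,932.40 − $676,600 = $1,424,332.40. Interest = $636,185.00.
DOL = $2,100,932.40 ÷ $1,424,332.40 = 1.4750; DFL = $1,424,332.40 ÷ $788,147.40 = 1.8072.
Combined leverage = 1.4750 × 1.8072 = 2.6656.

2.67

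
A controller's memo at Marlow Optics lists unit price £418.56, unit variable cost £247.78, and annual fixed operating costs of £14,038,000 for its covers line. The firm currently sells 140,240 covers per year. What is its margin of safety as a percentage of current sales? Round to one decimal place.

41.4%

Contribution margin per unit = £418.56 − £247.78 = £170.78. Break-even units = £14,038,000 ÷ £170.78 = 82,199.32; break-even revenue = 82,199.32 × £418.56 = £34,405,347.70.
Current sales = 140,240 × £418.56 = £58,698,854.40.
Margin of safety = (£58,698,854.40 − £34,405,347.70) ÷ £58,698,854.40 = 41.4%.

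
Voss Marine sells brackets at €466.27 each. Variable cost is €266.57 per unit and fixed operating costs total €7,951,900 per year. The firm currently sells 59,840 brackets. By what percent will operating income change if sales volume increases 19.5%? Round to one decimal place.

At 59,840 units, contribution = 59,840 × €199.70 = €11,950,048.00.
EBIT = €11,950,048.00 − €7,951,900 = €3,998,148.00.
Degree of operating leverage = €11,950,048.00 / €3,998,148.00 = 2.9889.
Operating income changes by 2.9889 × +19.5% = +58.3%.

+58.3%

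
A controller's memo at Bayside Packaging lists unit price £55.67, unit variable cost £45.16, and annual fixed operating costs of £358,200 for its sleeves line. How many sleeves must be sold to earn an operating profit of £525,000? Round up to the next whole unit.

84,035 sleeves

Unit CM = price − variable cost = £55.67 − £45.16 = £10.51.
Need Q such that Q × £10.51 − £358,200 = £525,000, i.e. Q = £883,200 / £10.51 = 84,034.25 → 84,035.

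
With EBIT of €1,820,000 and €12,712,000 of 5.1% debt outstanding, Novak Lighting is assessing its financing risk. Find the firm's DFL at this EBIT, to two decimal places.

1.55

Annual interest charges come to €648,312.00.
DFL = EBIT ÷ (EBIT − I) = €1,820,000 ÷ (€1,820,000 − €648,312.00) = €1,820,000 ÷ €1,171,688.00 = 1.5533.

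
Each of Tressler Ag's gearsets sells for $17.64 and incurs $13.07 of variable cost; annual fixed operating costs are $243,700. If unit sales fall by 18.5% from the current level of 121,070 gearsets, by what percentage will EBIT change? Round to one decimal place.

Total contribution margin = 121,070 × $4.57 = $553,289.90.
EBIT = $553,289.90 − $243,700 = $309,589.90.
DOL = contribution ÷ EBIT = $553,289.90 ÷ $309,589.90 = 1.7872.
So EBIT moves 1.7872 × (-18.5%) = -33.1%.

-33.1%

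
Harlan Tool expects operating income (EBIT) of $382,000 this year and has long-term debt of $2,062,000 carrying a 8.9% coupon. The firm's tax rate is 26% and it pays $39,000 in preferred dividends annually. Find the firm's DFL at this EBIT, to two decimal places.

2.62

Annual interest charges come to $183,518.00.
Preferred dividends grossed up pre-tax: $39,000 / (1 − 0.26) = $52,702.70.
DFL = EBIT ÷ [EBIT − I − D_p/(1−t)] = $382,000 ÷ [$382,000 − $183,518.00 − $52,702.70] = $382,000 ÷ $145,779.30 = 2.6204.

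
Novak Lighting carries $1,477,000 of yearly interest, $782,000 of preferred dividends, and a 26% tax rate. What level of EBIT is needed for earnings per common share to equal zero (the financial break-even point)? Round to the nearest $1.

$2,533,757

Grossing the preferred dividend up to pre-tax terms: $782,000 / (1 − 0.26) = $1,056,756.76.
Financial break-even EBIT = interest + D_p ÷ (1 − t) = $1,477,000 + $1,056,756.76 = $2,533,756.76.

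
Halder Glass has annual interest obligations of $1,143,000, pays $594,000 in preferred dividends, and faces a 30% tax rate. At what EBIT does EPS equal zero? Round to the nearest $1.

$1,991,571

Preferred dividends are paid after tax, so their pre-tax equivalent is $594,000 ÷ (1 − 0.30) = $848,571.43.
EPS = 0 when EBIT covers interest plus the pre-tax preferred burden: $1,143,000 + $848,571.43 = $1,991,571.43.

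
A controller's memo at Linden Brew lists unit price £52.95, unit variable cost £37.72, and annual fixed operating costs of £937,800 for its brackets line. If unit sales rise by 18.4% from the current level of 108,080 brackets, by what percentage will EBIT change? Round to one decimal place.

At 108,080 units, contribution = 108,080 × £15.23 = £1,646,058.40.
Subtracting fixed costs: EBIT = £1,646,058.40 − £937,800 = £708,258.40.
Degree of operating leverage = £1,646,058.40 / £708,258.40 = 2.3241.
%ΔEBIT = DOL × %ΔSales = 2.3241 × +18.4% = +42.8%.

+42.8%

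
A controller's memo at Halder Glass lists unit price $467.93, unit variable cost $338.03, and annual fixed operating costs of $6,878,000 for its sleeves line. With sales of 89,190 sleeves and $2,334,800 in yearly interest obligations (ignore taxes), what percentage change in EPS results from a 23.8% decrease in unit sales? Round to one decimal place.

-116.2%

At 89,190 units, contribution = 89,190 × $129.90 = $11,585,781.00.
Subtracting fixed costs: EBIT = $11,585,781.00 − $6,878,000 = $4,707,781.00.
Interest = $2,334,800.00, so EBIT − I = $2,372,981.00.
DCL = total CM / (EBIT − I) = $11,585,781.00 / $2,372,981.00 = 4.8824.
%ΔEPS = DCL × %ΔSales = 4.8824 × -23.8% = -116.2%.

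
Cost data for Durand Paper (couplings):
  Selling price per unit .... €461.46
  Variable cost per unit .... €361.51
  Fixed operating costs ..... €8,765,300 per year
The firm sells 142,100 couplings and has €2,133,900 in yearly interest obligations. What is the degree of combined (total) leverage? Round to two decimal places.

Total contribution margin = 142,100 × €99.95 = €14,202,895.00.
EBIT = €14,202,895.00 − €8,765,300 = €5,437,595.00. Interest = €2,133,900.00, so EBIT − I = €3,303,695.00.
DCL = contribution ÷ (EBIT − I) = €14,202,895.00 ÷ €3,303,695.00 = 4.2991.

4.30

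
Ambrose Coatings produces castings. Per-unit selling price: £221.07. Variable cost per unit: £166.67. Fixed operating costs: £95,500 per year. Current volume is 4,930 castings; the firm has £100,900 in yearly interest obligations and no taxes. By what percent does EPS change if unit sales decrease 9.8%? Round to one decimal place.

-36.6%

Contribution at this volume is 4,930 × £54.40 = £268,192.00.
EBIT = £268,192.00 − £95,500 = £172,692.00.
Interest = £100,900.00, so EBIT − I = £71,792.00.
DCL = total CM / (EBIT − I) = £268,192.00 / £71,792.00 = 3.7357.
%ΔEPS = DCL × %ΔSales = 3.7357 × -9.8% = -36.6%.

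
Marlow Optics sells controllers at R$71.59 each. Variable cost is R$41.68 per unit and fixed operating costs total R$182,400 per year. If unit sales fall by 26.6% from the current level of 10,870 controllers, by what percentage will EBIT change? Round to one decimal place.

Total contribution margin = 10,870 × R$29.91 = R$325,121.70.
EBIT = R$325,121.70 − R$182,400 = R$142,721.70.
So DOL = total CM / EBIT = R$325,121.70 / R$142,721.70 = 2.2780.
%ΔEBIT = DOL × %ΔSales = 2.2780 × -26.6% = -60.6%.

-60.6%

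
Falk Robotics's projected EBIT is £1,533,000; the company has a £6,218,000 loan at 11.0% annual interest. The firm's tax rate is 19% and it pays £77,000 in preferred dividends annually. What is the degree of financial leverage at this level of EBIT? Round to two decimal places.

2.03

Interest = £683,980.00.
Pre-tax preferred-dividend burden = £77,000 ÷ (1 − 0.19) = £95,061.73.
DFL = EBIT ÷ [EBIT − I − D_p/(1−t)] = £1,533,000 ÷ [£1,533,000 − £683,980.00 − £95,061.73] = £1,533,000 ÷ £753,958.27 = 2.0333.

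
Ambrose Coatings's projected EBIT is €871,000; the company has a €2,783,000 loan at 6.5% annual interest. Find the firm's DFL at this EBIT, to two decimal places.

1.26

Annual interest charges come to €180,895.00.
Degree of financial leverage = EBIT / (EBIT − interest) = €871,000 / €690,105.00 = 1.2621.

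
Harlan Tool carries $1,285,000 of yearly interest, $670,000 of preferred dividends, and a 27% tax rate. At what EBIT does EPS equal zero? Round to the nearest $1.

$2,202,808

Preferred dividends are paid after tax, so their pre-tax equivalent is $670,000 ÷ (1 − 0.27) = $917,808.22.
EPS = 0 when EBIT covers interest plus the pre-tax preferred burden: $1,285,000 + $917,808.22 = $2,202,808.22.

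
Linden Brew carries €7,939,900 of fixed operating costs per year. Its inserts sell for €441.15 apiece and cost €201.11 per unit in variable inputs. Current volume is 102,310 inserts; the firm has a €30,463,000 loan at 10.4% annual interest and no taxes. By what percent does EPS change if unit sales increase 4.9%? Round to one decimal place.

Total contribution margin = 102,310 × €240.04 = €24,558,492.40.
Subtracting fixed costs: EBIT = €24,558,492.40 − €7,939,900 = €16,618,592.40.
After interest of €3,168,152.00, pre-tax earnings = €13,450,440.40.
Degree of combined leverage = contribution ÷ (EBIT − I) = €24,558,492.40 ÷ €13,450,440.40 = 1.8259.
%ΔEPS = DCL × %ΔSales = 1.8259 × +4.9% = +8.9%.

+8.9%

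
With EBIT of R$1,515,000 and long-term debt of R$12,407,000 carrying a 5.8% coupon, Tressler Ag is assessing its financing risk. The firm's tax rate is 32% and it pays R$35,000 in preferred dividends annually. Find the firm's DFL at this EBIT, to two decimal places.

Annual interest charges come to R$719,606.00.
Pre-tax preferred-dividend burden = R$35,000 ÷ (1 − 0.32) = R$51,470.59.
DFL = EBIT ÷ [EBIT − I − D_p/(1−t)] = R$1,515,000 ÷ [R$1,515,000 − R$719,606.00 − R$51,470.59] = R$1,515,000 ÷ R$743,923.41 = 2.0365.

2.04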